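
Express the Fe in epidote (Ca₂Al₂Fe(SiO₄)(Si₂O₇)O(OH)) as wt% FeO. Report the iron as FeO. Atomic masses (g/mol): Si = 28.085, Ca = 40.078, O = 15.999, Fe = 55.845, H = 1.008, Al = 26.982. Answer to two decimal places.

M(Ca₂Al₂Fe(SiO₄)(Si₂O₇)O(OH)) = 483.215 g/mol; M(FeO) = 71.844 g/mol.
Moles FeO per formula unit = 1 Fe ÷ 1 = 1.0000.
FeO fraction = (1.0000 × 71.844) / 483.215 = 71.844/483.215 = 0.1487.

14.87 wt%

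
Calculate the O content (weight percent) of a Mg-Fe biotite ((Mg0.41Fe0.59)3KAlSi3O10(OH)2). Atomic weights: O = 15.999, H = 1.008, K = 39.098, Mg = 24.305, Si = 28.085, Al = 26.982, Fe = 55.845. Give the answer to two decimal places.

Molar mass of (Mg0.41Fe0.59)3KAlSi3O10(OH)2: 1.23×24.305 + 1.77×55.845 + 1×39.098 + 1×26.982 + 3×28.085 + 12×15.999 + 2×1.008 = 473.080 g/mol.
Mass of O per formula unit: 12 × 15.999 = 191.988 g.
Weight fraction O = 191.988 / 473.080 = 0.4058.

40.58 weight percent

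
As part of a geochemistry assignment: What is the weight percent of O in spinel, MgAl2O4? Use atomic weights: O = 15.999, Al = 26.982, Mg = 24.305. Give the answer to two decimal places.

Molar mass of MgAl2O4: 1·24.305 + 2·26.982 + 4·15.999 = 142.265 g/mol.
Mass of O per formula unit: 4 × 15.999 = 63.996 g.
Weight fraction O = 63.996 / 142.265 = 0.4498.

44.98 weight percent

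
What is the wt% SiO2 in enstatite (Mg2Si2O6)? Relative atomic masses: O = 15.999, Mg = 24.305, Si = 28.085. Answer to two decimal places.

59.85 wt%

Formula mass = 200.774 g/mol.
2 Si → 2.0000 mol SiO2 per formula unit; M(SiO2) = 60.083, so SiO2 mass = 120.166 g.
120.166/200.774 × 100 = 59.85 wt%.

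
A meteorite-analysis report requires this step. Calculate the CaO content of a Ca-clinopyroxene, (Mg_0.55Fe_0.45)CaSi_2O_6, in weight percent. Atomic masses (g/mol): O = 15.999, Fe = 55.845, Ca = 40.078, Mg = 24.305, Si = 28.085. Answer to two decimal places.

Formula mass = 230.740 g/mol.
1 Ca → 1.0000 mol CaO per formula unit; M(CaO) = 56.077, so CaO mass = 56.077 g.
56.077/230.740 × 100 = 24.30 wt%.

24.30 wt%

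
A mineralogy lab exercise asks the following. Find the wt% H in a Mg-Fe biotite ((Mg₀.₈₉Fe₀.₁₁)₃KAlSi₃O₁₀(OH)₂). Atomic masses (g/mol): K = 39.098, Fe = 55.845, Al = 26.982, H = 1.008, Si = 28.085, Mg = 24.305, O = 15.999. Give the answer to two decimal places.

Formula mass = 2.67×24.305 + 0.33×55.845 + 1×39.098 + 1×26.982 + 3×28.085 + 12×15.999 + 2×1.008 = 427.662 g/mol, of which 2.016 g is H.
So H makes up 2.016/427.662 = 0.0047 of the mass, i.e. 0.47%.

0.47 wt%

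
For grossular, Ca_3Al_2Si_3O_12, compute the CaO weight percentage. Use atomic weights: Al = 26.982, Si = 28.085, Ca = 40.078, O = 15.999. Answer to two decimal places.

37.35 wt%

Molar mass of Ca_3Al_2Si_3O_12 = 3·40.078 + 2·26.982 + 3·28.085 + 12·15.999 = 450.441 g/mol.
Each formula unit contains 3 Ca, equivalent to 3/1 = 3.0000 mol CaO.
M(CaO) = 1×40.078 + 1×15.999 = 56.077 g/mol.
Mass of CaO per formula unit = 3.0000 × 56.077 = 168.231 g.
CaO wt% = 168.231 / 450.441 × 100 = 37.35%.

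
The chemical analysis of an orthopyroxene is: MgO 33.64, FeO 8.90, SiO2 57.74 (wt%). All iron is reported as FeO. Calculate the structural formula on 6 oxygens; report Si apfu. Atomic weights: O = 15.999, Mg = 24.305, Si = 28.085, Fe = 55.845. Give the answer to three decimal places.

2.002 Si apfu

33.64 wt% MgO ÷ 40.304 g/mol = 0.83466 mol, giving 0.83466 Mg and 0.83466 O.
8.90 wt% FeO ÷ 71.844 g/mol = 0.12388 mol, giving 0.12388 Fe and 0.12388 O.
57.74 wt% SiO2 ÷ 60.083 g/mol = 0.96100 mol, giving 0.96100 Si and 1.92200 O.
Oxygen sums to 2.88054; scaling by 6/2.88054 = 2.08294 puts the formula on 6 O.
Si: 0.96100 × 2.08294 = 2.002 atoms per formula unit.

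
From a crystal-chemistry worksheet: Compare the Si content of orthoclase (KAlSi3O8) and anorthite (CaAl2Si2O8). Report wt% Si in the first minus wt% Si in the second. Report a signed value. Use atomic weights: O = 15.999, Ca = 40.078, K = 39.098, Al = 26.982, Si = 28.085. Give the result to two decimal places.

10.08 percentage points

Si in KAlSi3O8: molar mass 278.327 g/mol; 3×28.085 = 84.255 g → 30.27 wt%.
Si in CaAl2Si2O8: molar mass 278.204 g/mol; 2×28.085 = 56.170 g → 20.19 wt%.
Difference = 30.27 − 20.19 = 10.08 percentage points.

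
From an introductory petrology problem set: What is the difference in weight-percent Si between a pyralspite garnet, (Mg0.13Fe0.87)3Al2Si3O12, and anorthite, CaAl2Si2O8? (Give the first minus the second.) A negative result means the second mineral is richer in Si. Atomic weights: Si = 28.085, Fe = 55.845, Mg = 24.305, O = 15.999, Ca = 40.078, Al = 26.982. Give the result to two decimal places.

M((Mg0.13Fe0.87)3Al2Si3O12) = 485.441 g/mol, so wt% Si = 84.255/485.441 × 100 = 17.36%.
M(CaAl2Si2O8) = 278.204 g/mol, so wt% Si = 56.170/278.204 × 100 = 20.19%.
17.36 − 20.19 = -2.83 pp.

-2.83 percentage points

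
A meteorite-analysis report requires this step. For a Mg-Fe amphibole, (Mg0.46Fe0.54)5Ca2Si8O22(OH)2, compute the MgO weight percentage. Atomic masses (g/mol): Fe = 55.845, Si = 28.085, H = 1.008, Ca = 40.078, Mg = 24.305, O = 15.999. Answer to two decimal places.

10.33 wt%

M((Mg0.46Fe0.54)5Ca2Si8O22(OH)2) = 897.511 g/mol; M(MgO) = 40.304 g/mol.
Moles MgO per formula unit = 2.30 Mg ÷ 1 = 2.3000.
MgO fraction = (2.3000 × 40.304) / 897.511 = 92.699/897.511 = 0.1033.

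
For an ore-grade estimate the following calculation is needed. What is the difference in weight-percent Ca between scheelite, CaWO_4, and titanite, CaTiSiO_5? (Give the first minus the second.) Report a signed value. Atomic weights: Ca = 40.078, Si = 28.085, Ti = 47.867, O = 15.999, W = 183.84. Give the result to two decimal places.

First mineral: 40.078 g Ca in 287.914 g formula = 13.92 wt% Ca.
Second mineral: 40.078 g Ca in 196.025 g formula = 20.45 wt% Ca.
13.92% − 20.45% gives a difference of -6.53 percentage points.

-6.53 percentage points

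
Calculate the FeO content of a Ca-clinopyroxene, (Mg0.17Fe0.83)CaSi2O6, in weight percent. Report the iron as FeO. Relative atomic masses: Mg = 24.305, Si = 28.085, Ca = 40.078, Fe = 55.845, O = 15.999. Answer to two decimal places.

Formula mass = 242.725 g/mol.
0.83 Fe → 0.8300 mol FeO per formula unit; M(FeO) = 71.844, so FeO mass = 59.631 g.
59.631/242.725 × 100 = 24.57 wt%.

24.57 wt%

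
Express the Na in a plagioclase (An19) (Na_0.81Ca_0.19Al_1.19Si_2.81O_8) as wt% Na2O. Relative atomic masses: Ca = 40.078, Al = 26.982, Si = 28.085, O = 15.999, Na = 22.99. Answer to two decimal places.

Molar mass of Na_0.81Ca_0.19Al_1.19Si_2.81O_8 = 0.81×22.99 + 0.19×40.078 + 1.19×26.982 + 2.81×28.085 + 8×15.999 = 265.256 g/mol.
Each formula unit contains 0.81 Na, equivalent to 0.81/2 = 0.4050 mol Na2O.
M(Na2O) = 2×22.99 + 1×15.999 = 61.979 g/mol.
Mass of Na2O per formula unit = 0.4050 × 61.979 = 25.101 g.
Na2O wt% = 25.101 / 265.256 × 100 = 9.46%.

9.46 wt%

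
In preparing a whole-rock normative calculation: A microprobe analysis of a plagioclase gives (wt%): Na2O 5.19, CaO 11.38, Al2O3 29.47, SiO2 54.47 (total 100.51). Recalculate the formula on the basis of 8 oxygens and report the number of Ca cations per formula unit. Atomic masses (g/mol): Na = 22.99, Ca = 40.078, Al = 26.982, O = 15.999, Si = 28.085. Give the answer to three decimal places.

5.19 wt% Na2O ÷ 61.979 g/mol = 0.08374 mol, giving 0.16748 Na and 0.08374 O.
11.38 wt% CaO ÷ 56.077 g/mol = 0.20294 mol, giving 0.20294 Ca and 0.20294 O.
29.47 wt% Al2O3 ÷ 101.961 g/mol = 0.28903 mol, giving 0.57806 Al and 0.86709 O.
54.47 wt% SiO2 ÷ 60.083 g/mol = 0.90658 mol, giving 0.90658 Si and 1.81316 O.
Oxygen sums to 2.96693; scaling by 8/2.96693 = 2.69639 puts the formula on 8 O.
Ca: 0.20294 × 2.69639 = 0.547 atoms per formula unit.

0.547 Ca apfu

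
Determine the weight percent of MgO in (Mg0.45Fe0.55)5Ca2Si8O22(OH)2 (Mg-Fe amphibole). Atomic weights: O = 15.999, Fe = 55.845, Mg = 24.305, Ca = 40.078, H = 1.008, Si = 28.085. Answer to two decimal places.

Formula mass = 899.088 g/mol.
2.25 Mg → 2.2500 mol MgO per formula unit; M(MgO) = 40.304, so MgO mass = 90.684 g.
90.684/899.088 × 100 = 10.09 wt%.

10.09 wt%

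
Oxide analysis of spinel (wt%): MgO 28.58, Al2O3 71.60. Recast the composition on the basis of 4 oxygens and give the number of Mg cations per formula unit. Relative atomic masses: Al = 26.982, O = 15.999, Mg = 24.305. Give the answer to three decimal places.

MgO: 28.58/40.304 = 0.70911 mol → 0.70911 mol Mg, 0.70911 mol O.
Al2O3: 71.60/101.961 = 0.70223 mol → 1.40446 mol Al, 2.10669 mol O.
Total oxygen = 2.81580 mol. Normalization factor = 4/2.81580 = 1.42056.
Mg per 4 O = 0.70911 × 1.42056 = 1.007.

1.007 Mg apfu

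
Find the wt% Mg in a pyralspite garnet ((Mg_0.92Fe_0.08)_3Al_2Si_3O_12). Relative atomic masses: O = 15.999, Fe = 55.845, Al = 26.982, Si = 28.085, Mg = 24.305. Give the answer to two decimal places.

Molar mass of (Mg_0.92Fe_0.08)_3Al_2Si_3O_12: 2.76·24.305 + 0.24·55.845 + 2·26.982 + 3·28.085 + 12·15.999 = 410.692 g/mol.
Mass of Mg per formula unit: 2.76 × 24.305 = 67.082 g.
Weight fraction Mg = 67.082 / 410.692 = 0.1633.

16.33 mass %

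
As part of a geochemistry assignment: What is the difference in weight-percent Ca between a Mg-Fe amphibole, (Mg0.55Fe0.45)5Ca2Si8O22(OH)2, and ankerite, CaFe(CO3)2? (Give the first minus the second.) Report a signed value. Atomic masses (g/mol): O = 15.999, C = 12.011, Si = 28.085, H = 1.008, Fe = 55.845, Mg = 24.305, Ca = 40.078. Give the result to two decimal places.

-9.49 percentage points

Ca in (Mg0.55Fe0.45)5Ca2Si8O22(OH)2: molar mass 883.318 g/mol; 2×40.078 = 80.156 g → 9.07 wt%.
Ca in CaFe(CO3)2: molar mass 215.939 g/mol; 1×40.078 = 40.078 g → 18.56 wt%.
Difference = 9.07 − 18.56 = -9.49 percentage points.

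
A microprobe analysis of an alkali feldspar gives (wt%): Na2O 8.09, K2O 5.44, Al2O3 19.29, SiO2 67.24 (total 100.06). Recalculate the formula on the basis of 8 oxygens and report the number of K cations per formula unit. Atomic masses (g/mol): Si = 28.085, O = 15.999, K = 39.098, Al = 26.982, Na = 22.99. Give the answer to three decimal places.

0.309 K apfu

8.09 wt% Na2O ÷ 61.979 g/mol = 0.13053 mol, giving 0.26106 Na and 0.13053 O.
5.44 wt% K2O ÷ 94.195 g/mol = 0.05775 mol, giving 0.11550 K and 0.05775 O.
19.29 wt% Al2O3 ÷ 101.961 g/mol = 0.18919 mol, giving 0.37838 Al and 0.56757 O.
67.24 wt% SiO2 ÷ 60.083 g/mol = 1.11912 mol, giving 1.11912 Si and 2.23824 O.
Oxygen sums to 2.99409; scaling by 8/2.99409 = 2.67193 puts the formula on 8 O.
K: 0.11550 × 2.67193 = 0.309 atoms per formula unit.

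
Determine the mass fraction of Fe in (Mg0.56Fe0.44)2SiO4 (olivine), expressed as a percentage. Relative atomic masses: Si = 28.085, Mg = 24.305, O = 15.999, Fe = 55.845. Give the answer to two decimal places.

29.17 wt%

M((Mg0.56Fe0.44)2SiO4) = 168.446 g/mol.
Fe contributes 0.88 × 55.845 = 49.144 g per mole.
49.144/168.446 = 0.2917 → 29.17%.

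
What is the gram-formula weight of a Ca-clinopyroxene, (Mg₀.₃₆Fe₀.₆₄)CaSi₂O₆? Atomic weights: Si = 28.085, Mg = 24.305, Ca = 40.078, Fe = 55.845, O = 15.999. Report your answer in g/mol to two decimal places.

M = 0.36×24.305 + 0.64×55.845 + 1×40.078 + 2×28.085 + 6×15.999

236.73 g/mol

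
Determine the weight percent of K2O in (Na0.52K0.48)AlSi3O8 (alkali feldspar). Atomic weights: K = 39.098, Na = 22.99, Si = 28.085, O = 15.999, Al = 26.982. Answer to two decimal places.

8.37 wt%

M((Na0.52K0.48)AlSi3O8) = 269.951 g/mol; M(K2O) = 94.195 g/mol.
Moles K2O per formula unit = 0.48 K ÷ 2 = 0.2400.
K2O fraction = (0.2400 × 94.195) / 269.951 = 22.607/269.951 = 0.0837.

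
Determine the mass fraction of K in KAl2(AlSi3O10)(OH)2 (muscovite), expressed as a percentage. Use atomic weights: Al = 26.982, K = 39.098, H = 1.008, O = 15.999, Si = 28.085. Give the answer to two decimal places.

Formula mass = 1·39.098 + 3·26.982 + 3·28.085 + 12·15.999 + 2·1.008 = 398.303 g/mol, of which 39.098 g is K.
So K makes up 39.098/398.303 = 0.0982 of the mass, i.e. 9.82%.

9.82 mass %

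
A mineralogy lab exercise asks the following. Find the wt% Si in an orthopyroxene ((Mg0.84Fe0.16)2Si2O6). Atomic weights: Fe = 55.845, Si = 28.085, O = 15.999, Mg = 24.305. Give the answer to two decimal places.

26.64 wt%

M((Mg0.84Fe0.16)2Si2O6) = 210.867 g/mol.
Si contributes 2 × 28.085 = 56.170 g per mole.
56.170/210.867 = 0.2664 → 26.64%.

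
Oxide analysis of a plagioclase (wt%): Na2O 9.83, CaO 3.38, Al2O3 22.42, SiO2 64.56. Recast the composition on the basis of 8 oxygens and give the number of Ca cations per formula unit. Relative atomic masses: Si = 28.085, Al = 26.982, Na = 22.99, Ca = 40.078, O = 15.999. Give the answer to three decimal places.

0.159 Ca apfu

9.83 wt% Na2O ÷ 61.979 g/mol = 0.15860 mol, giving 0.31720 Na and 0.15860 O.
3.38 wt% CaO ÷ 56.077 g/mol = 0.06027 mol, giving 0.06027 Ca and 0.06027 O.
22.42 wt% Al2O3 ÷ 101.961 g/mol = 0.21989 mol, giving 0.43978 Al and 0.65967 O.
64.56 wt% SiO2 ÷ 60.083 g/mol = 1.07451 mol, giving 1.07451 Si and 2.14902 O.
Oxygen sums to 3.02756; scaling by 8/3.02756 = 2.64239 puts the formula on 8 O.
Ca: 0.06027 × 2.64239 = 0.159 atoms per formula unit.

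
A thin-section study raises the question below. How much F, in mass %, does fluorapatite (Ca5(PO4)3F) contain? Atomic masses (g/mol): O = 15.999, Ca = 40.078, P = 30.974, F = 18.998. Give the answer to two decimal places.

3.77 mass %

Molar mass of Ca5(PO4)3F: 5·40.078 + 3·30.974 + 12·15.999 + 1·18.998 = 504.298 g/mol.
Mass of F per formula unit: 1 × 18.998 = 18.998 g.
Weight fraction F = 18.998 / 504.298 = 0.0377.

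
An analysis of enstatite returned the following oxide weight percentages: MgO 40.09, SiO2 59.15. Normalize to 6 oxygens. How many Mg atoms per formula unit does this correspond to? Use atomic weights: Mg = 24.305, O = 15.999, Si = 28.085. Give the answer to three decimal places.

MgO: 40.09/40.304 = 0.99469 mol → 0.99469 mol Mg, 0.99469 mol O.
SiO2: 59.15/60.083 = 0.98447 mol → 0.98447 mol Si, 1.96894 mol O.
Total oxygen = 2.96363 mol. Normalization factor = 6/2.96363 = 2.02454.
Mg per 6 O = 0.99469 × 2.02454 = 2.014.

2.014 Mg apfu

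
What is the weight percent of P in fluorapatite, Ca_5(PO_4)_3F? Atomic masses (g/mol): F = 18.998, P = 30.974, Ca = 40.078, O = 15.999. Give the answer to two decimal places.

M(Ca_5(PO_4)_3F) = 504.298 g/mol.
P contributes 3 × 30.974 = 92.922 g per mole.
92.922/504.298 = 0.1843 → 18.43%.

18.43 mass %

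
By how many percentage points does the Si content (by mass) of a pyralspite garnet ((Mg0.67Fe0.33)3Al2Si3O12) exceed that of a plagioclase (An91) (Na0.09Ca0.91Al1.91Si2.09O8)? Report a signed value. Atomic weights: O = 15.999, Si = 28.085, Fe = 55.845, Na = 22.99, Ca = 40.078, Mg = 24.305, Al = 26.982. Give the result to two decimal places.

-1.81 percentage points

First mineral: 84.255 g Si in 434.347 g formula = 19.40 wt% Si.
Second mineral: 58.698 g Si in 276.765 g formula = 21.21 wt% Si.
19.40% − 21.21% gives a difference of -1.81 percentage points.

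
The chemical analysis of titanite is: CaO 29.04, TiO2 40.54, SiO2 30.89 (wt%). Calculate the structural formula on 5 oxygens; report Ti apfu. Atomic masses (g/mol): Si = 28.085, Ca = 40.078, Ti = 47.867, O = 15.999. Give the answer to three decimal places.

CaO: 29.04/56.077 = 0.51786 mol → 0.51786 mol Ca, 0.51786 mol O.
TiO2: 40.54/79.865 = 0.50761 mol → 0.50761 mol Ti, 1.01522 mol O.
SiO2: 30.89/60.083 = 0.51412 mol → 0.51412 mol Si, 1.02824 mol O.
Total oxygen = 2.56132 mol. Normalization factor = 5/2.56132 = 1.95212.
Ti per 5 O = 0.50761 × 1.95212 = 0.991.

0.991 Ti apfu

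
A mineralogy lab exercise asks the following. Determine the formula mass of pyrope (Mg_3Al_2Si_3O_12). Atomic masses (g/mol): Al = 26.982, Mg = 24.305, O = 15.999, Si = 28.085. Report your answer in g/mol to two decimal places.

403.12 g/mol

Mg: 3 × 24.305 = 72.9150
Al: 2 × 26.982 = 53.9640
Si: 3 × 28.085 = 84.2550
O: 12 × 15.999 = 191.9880
Summing the contributions gives the formula mass.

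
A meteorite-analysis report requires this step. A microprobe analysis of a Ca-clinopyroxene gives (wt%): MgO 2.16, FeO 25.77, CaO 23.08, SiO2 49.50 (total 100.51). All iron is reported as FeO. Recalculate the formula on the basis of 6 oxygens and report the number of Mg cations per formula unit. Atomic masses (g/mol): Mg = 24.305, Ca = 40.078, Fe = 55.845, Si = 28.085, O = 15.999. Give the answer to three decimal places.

0.130 Mg apfu

MgO (M=40.304): mol = 0.05359; Mg = 0.05359, O = 0.05359.
FeO (M=71.844): mol = 0.35869; Fe = 0.35869, O = 0.35869.
CaO (M=56.077): mol = 0.41158; Ca = 0.41158, O = 0.41158.
SiO2 (M=60.083): mol = 0.82386; Si = 0.82386, O = 1.64772.
ΣO = 2.47158; factor = 6/ΣO = 2.42760.
Mg apfu = 0.05359 × 2.42760 = 0.130.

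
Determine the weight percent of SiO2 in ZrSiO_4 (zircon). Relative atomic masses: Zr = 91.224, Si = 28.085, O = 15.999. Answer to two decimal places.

Formula mass = 183.305 g/mol.
1 Si → 1.0000 mol SiO2 per formula unit; M(SiO2) = 60.083, so SiO2 mass = 60.083 g.
60.083/183.305 × 100 = 32.78 wt%.

32.78 wt%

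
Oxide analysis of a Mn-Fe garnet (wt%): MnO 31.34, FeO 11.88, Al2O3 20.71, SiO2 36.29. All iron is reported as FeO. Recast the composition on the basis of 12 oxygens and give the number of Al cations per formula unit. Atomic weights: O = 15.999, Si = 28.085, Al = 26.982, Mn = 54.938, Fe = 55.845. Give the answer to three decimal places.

MnO (M=70.937): mol = 0.44180; Mn = 0.44180, O = 0.44180.
FeO (M=71.844): mol = 0.16536; Fe = 0.16536, O = 0.16536.
Al2O3 (M=101.961): mol = 0.20312; Al = 0.40624, O = 0.60936.
SiO2 (M=60.083): mol = 0.60400; Si = 0.60400, O = 1.20800.
ΣO = 2.42452; factor = 12/ΣO = 4.94943.
Al apfu = 0.40624 × 4.94943 = 2.011.

2.011 Al apfu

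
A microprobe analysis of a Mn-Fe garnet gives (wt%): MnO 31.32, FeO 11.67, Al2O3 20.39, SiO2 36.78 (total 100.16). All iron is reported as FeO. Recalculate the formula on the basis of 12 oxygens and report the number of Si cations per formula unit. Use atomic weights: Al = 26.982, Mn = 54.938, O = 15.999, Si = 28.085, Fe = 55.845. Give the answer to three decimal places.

3.025 Si apfu

31.32 wt% MnO ÷ 70.937 g/mol = 0.44152 mol, giving 0.44152 Mn and 0.44152 O.
11.67 wt% FeO ÷ 71.844 g/mol = 0.16244 mol, giving 0.16244 Fe and 0.16244 O.
20.39 wt% Al2O3 ÷ 101.961 g/mol = 0.19998 mol, giving 0.39996 Al and 0.59994 O.
36.78 wt% SiO2 ÷ 60.083 g/mol = 0.61215 mol, giving 0.61215 Si and 1.22430 O.
Oxygen sums to 2.42820; scaling by 12/2.42820 = 4.94193 puts the formula on 12 O.
Si: 0.61215 × 4.94193 = 3.025 atoms per formula unit.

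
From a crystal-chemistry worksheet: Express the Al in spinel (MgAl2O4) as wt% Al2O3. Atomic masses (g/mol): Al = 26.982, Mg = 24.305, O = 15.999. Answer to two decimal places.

Molar mass of MgAl2O4 = 1·24.305 + 2·26.982 + 4·15.999 = 142.265 g/mol.
Each formula unit contains 2 Al, equivalent to 2/2 = 1.0000 mol Al2O3.
M(Al2O3) = 2×26.982 + 3×15.999 = 101.961 g/mol.
Mass of Al2O3 per formula unit = 1.0000 × 101.961 = 101.961 g.
Al2O3 wt% = 101.961 / 142.265 × 100 = 71.67%.

71.67 wt%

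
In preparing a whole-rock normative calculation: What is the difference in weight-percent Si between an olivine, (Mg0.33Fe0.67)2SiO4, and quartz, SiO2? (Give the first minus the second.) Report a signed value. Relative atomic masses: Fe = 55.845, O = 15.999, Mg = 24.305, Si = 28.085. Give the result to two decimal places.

M((Mg0.33Fe0.67)2SiO4) = 182.955 g/mol, so wt% Si = 28.085/182.955 × 100 = 15.35%.
M(SiO2) = 60.083 g/mol, so wt% Si = 28.085/60.083 × 100 = 46.74%.
15.35 − 46.74 = -31.39 pp.

-31.39 percentage points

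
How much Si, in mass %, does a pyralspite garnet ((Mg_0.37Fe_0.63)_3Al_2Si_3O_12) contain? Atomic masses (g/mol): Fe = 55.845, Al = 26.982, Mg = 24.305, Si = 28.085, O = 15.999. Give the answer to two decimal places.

18.21 mass %

Formula mass = 1.11×24.305 + 1.89×55.845 + 2×26.982 + 3×28.085 + 12×15.999 = 462.733 g/mol, of which 84.255 g is Si.
So Si makes up 84.255/462.733 = 0.1821 of the mass, i.e. 18.21%.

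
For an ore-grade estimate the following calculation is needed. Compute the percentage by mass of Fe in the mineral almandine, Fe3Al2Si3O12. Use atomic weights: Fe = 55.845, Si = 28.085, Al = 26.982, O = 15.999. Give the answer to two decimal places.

M(Fe3Al2Si3O12) = 497.742 g/mol.
Fe contributes 3 × 55.845 = 167.535 g per mole.
167.535/497.742 = 0.3366 → 33.66%.

33.66 weight percent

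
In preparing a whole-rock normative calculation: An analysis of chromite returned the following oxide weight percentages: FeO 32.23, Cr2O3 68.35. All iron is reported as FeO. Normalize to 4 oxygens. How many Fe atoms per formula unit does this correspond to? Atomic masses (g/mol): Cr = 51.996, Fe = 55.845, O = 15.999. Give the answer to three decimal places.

0.998 Fe apfu

FeO (M=71.844): mol = 0.44861; Fe = 0.44861, O = 0.44861.
Cr2O3 (M=151.989): mol = 0.44970; Cr = 0.89940, O = 1.34910.
ΣO = 1.79771; factor = 4/ΣO = 2.22505.
Fe apfu = 0.44861 × 2.22505 = 0.998.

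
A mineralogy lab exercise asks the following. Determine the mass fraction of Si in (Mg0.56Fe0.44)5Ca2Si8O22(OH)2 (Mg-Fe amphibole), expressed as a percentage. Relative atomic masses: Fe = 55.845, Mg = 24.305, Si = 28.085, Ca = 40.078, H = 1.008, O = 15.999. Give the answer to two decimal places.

M((Mg0.56Fe0.44)5Ca2Si8O22(OH)2) = 881.741 g/mol.
Si contributes 8 × 28.085 = 224.680 g per mole.
224.680/881.741 = 0.2548 → 25.48%.

25.48 weight percent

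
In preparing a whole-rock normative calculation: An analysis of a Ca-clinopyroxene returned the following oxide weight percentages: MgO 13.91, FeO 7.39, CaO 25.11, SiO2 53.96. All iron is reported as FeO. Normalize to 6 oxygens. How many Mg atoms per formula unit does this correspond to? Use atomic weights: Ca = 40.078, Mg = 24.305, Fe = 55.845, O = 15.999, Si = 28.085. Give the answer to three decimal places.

MgO (M=40.304): mol = 0.34513; Mg = 0.34513, O = 0.34513.
FeO (M=71.844): mol = 0.10286; Fe = 0.10286, O = 0.10286.
CaO (M=56.077): mol = 0.44778; Ca = 0.44778, O = 0.44778.
SiO2 (M=60.083): mol = 0.89809; Si = 0.89809, O = 1.79618.
ΣO = 2.69195; factor = 6/ΣO = 2.22887.
Mg apfu = 0.34513 × 2.22887 = 0.769.

0.769 Mg apfu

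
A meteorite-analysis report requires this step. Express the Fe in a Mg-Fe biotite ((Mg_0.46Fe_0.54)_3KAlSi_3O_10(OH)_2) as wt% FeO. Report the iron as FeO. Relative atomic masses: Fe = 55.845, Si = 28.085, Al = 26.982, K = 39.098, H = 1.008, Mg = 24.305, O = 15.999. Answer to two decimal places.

Formula mass = 468.349 g/mol.
1.62 Fe → 1.6200 mol FeO per formula unit; M(FeO) = 71.844, so FeO mass = 116.387 g.
116.387/468.349 × 100 = 24.85 wt%.

24.85 wt%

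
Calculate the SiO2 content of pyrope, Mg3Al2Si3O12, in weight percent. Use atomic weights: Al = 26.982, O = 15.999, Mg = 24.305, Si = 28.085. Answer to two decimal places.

Molar mass of Mg3Al2Si3O12 = 3*24.305 + 2*26.982 + 3*28.085 + 12*15.999 = 403.122 g/mol.
Each formula unit contains 3 Si, equivalent to 3/1 = 3.0000 mol SiO2.
M(SiO2) = 1×28.085 + 2×15.999 = 60.083 g/mol.
Mass of SiO2 per formula unit = 3.0000 × 60.083 = 180.249 g.
SiO2 wt% = 180.249 / 403.122 × 100 = 44.71%.

44.71 wt%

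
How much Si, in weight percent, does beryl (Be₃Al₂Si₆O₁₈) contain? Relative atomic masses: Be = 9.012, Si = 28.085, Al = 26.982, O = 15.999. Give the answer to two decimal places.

M(Be₃Al₂Si₆O₁₈) = 537.492 g/mol.
Si contributes 6 × 28.085 = 168.510 g per mole.
168.510/537.492 = 0.3135 → 31.35%.

31.35 weight percent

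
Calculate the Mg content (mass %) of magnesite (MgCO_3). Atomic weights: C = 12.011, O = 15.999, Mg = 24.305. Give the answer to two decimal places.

28.83 mass %

Formula mass = 1*24.305 + 1*12.011 + 3*15.999 = 84.313 g/mol, of which 24.305 g is Mg.
So Mg makes up 24.305/84.313 = 0.2883 of the mass, i.e. 28.83%.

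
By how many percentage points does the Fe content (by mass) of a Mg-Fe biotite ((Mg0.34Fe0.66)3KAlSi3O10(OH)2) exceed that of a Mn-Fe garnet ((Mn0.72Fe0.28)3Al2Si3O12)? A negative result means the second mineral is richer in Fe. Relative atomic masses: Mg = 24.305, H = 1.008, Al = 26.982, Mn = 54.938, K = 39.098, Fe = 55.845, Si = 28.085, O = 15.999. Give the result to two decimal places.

13.59 percentage points

First mineral: 110.573 g Fe in 479.703 g formula = 23.05 wt% Fe.
Second mineral: 46.910 g Fe in 495.783 g formula = 9.46 wt% Fe.
23.05% − 9.46% gives a difference of 13.59 percentage points.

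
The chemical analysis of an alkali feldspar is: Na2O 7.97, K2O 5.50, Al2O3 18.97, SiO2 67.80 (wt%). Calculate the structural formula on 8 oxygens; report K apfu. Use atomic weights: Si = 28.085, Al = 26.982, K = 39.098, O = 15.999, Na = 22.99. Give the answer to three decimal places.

0.311 K apfu

Na2O: 7.97/61.979 = 0.12859 mol → 0.25718 mol Na, 0.12859 mol O.
K2O: 5.50/94.195 = 0.05839 mol → 0.11678 mol K, 0.05839 mol O.
Al2O3: 18.97/101.961 = 0.18605 mol → 0.37210 mol Al, 0.55815 mol O.
SiO2: 67.80/60.083 = 1.12844 mol → 1.12844 mol Si, 2.25688 mol O.
Total oxygen = 3.00201 mol. Normalization factor = 8/3.00201 = 2.66488.
K per 8 O = 0.11678 × 2.66488 = 0.311.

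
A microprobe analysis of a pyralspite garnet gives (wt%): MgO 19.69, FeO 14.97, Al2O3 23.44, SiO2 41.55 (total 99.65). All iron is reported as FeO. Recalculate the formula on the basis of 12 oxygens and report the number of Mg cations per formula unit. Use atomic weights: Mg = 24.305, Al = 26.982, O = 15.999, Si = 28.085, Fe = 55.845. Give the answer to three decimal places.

MgO (M=40.304): mol = 0.48854; Mg = 0.48854, O = 0.48854.
FeO (M=71.844): mol = 0.20837; Fe = 0.20837, O = 0.20837.
Al2O3 (M=101.961): mol = 0.22989; Al = 0.45978, O = 0.68967.
SiO2 (M=60.083): mol = 0.69154; Si = 0.69154, O = 1.38308.
ΣO = 2.76966; factor = 12/ΣO = 4.33266.
Mg apfu = 0.48854 × 4.33266 = 2.117.

2.117 Mg apfu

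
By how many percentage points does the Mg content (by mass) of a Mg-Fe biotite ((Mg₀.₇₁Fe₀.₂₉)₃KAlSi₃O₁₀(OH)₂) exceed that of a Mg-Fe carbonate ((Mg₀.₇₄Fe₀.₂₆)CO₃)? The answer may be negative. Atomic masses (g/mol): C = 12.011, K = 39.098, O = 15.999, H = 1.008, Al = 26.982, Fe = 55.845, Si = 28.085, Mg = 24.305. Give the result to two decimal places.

M((Mg₀.₇₁Fe₀.₂₉)₃KAlSi₃O₁₀(OH)₂) = 444.694 g/mol, so wt% Mg = 51.770/444.694 × 100 = 11.64%.
M((Mg₀.₇₄Fe₀.₂₆)CO₃) = 92.513 g/mol, so wt% Mg = 17.986/92.513 × 100 = 19.44%.
11.64 − 19.44 = -7.80 pp.

-7.80 percentage points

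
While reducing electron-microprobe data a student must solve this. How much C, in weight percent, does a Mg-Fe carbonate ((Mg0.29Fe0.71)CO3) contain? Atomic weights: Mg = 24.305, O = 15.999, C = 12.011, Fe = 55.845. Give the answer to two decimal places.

Formula mass = 0.29·24.305 + 0.71·55.845 + 1·12.011 + 3·15.999 = 106.706 g/mol, of which 12.011 g is C.
So C makes up 12.011/106.706 = 0.1126 of the mass, i.e. 11.26%.

11.26 weight percent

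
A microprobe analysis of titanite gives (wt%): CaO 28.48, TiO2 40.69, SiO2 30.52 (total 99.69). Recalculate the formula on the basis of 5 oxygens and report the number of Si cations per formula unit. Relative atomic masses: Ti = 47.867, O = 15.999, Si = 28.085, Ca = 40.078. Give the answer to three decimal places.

CaO: 28.48/56.077 = 0.50787 mol → 0.50787 mol Ca, 0.50787 mol O.
TiO2: 40.69/79.865 = 0.50948 mol → 0.50948 mol Ti, 1.01896 mol O.
SiO2: 30.52/60.083 = 0.50796 mol → 0.50796 mol Si, 1.01592 mol O.
Total oxygen = 2.54275 mol. Normalization factor = 5/2.54275 = 1.96637.
Si per 5 O = 0.50796 × 1.96637 = 0.999.

0.999 Si apfu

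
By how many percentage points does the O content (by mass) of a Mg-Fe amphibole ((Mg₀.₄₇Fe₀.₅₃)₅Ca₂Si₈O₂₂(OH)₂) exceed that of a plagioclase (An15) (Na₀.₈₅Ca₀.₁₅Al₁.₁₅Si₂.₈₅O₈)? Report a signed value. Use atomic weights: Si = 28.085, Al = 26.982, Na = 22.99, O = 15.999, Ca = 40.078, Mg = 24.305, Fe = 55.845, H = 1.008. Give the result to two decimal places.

First mineral: 383.976 g O in 895.934 g formula = 42.86 wt% O.
Second mineral: 127.992 g O in 264.617 g formula = 48.37 wt% O.
42.86% − 48.37% gives a difference of -5.51 percentage points.

-5.51 percentage points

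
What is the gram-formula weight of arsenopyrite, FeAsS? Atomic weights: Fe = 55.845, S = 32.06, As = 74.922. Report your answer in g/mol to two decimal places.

M = 1*55.845 + 1*74.922 + 1*32.06

162.83 g/mol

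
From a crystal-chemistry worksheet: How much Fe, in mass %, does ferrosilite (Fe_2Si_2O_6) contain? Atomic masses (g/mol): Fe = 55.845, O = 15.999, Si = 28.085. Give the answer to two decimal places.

Molar mass of Fe_2Si_2O_6: 2×55.845 + 2×28.085 + 6×15.999 = 263.854 g/mol.
Mass of Fe per formula unit: 2 × 55.845 = 111.690 g.
Weight fraction Fe = 111.690 / 263.854 = 0.4233.

42.33 mass %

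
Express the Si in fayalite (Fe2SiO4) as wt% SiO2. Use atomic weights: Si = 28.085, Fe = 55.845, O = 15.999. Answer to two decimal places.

Formula mass = 203.771 g/mol.
1 Si → 1.0000 mol SiO2 per formula unit; M(SiO2) = 60.083, so SiO2 mass = 60.083 g.
60.083/203.771 × 100 = 29.49 wt%.

29.49 wt%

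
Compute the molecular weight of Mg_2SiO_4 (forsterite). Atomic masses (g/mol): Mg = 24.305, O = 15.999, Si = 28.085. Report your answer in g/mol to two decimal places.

The formula mass is the sum 2*24.305 + 1*28.085 + 4*15.999.

140.69 g/mol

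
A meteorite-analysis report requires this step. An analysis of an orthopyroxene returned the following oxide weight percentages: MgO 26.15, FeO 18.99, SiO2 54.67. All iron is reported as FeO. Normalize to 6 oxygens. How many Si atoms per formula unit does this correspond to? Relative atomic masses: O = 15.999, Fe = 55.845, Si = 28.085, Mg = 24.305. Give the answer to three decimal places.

1.998 Si apfu

MgO: 26.15/40.304 = 0.64882 mol → 0.64882 mol Mg, 0.64882 mol O.
FeO: 18.99/71.844 = 0.26432 mol → 0.26432 mol Fe, 0.26432 mol O.
SiO2: 54.67/60.083 = 0.90991 mol → 0.90991 mol Si, 1.81982 mol O.
Total oxygen = 2.73296 mol. Normalization factor = 6/2.73296 = 2.19542.
Si per 6 O = 0.90991 × 2.19542 = 1.998.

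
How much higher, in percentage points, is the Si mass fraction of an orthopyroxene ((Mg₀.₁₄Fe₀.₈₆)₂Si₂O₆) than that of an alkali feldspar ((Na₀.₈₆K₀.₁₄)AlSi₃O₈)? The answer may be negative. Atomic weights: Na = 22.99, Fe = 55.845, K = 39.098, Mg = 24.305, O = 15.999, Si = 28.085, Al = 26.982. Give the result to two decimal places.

-9.83 percentage points

M((Mg₀.₁₄Fe₀.₈₆)₂Si₂O₆) = 255.023 g/mol, so wt% Si = 56.170/255.023 × 100 = 22.03%.
M((Na₀.₈₆K₀.₁₄)AlSi₃O₈) = 264.474 g/mol, so wt% Si = 84.255/264.474 × 100 = 31.86%.
22.03 − 31.86 = -9.83 pp.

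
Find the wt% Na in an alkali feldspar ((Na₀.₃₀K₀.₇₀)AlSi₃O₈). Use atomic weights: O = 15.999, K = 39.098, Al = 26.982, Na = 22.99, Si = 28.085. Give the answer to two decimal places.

2.52 weight percent

M((Na₀.₃₀K₀.₇₀)AlSi₃O₈) = 273.495 g/mol.
Na contributes 0.30 × 22.99 = 6.897 g per mole.
6.897/273.495 = 0.0252 → 2.52%.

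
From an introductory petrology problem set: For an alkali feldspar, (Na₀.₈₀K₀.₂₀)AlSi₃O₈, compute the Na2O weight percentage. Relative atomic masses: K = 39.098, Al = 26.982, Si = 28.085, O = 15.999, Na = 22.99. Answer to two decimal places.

Formula mass = 265.441 g/mol.
0.80 Na → 0.4000 mol Na2O per formula unit; M(Na2O) = 61.979, so Na2O mass = 24.792 g.
24.792/265.441 × 100 = 9.34 wt%.

9.34 wt%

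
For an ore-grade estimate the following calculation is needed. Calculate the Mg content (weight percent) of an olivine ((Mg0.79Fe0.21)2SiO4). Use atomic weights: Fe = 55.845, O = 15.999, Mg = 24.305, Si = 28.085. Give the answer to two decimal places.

24.95 weight percent

Formula mass = 1.58·24.305 + 0.42·55.845 + 1·28.085 + 4·15.999 = 153.938 g/mol, of which 38.402 g is Mg.
So Mg makes up 38.402/153.938 = 0.2495 of the mass, i.e. 24.95%.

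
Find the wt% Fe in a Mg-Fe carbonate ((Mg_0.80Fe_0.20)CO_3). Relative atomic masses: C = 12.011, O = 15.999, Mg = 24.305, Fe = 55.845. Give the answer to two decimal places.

Molar mass of (Mg_0.80Fe_0.20)CO_3: 0.80·24.305 + 0.20·55.845 + 1·12.011 + 3·15.999 = 90.621 g/mol.
Mass of Fe per formula unit: 0.20 × 55.845 = 11.169 g.
Weight fraction Fe = 11.169 / 90.621 = 0.1232.

12.32 wt%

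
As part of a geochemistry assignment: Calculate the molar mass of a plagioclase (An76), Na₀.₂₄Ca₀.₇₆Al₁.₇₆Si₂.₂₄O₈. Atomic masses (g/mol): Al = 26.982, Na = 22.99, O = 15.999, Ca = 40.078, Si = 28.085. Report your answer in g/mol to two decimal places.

274.37 g/mol

Na: 0.24 × 22.99 = 5.5176
Ca: 0.76 × 40.078 = 30.4593
Al: 1.76 × 26.982 = 47.4883
Si: 2.24 × 28.085 = 62.9104
O: 8 × 15.999 = 127.9920
Summing the contributions gives the formula mass.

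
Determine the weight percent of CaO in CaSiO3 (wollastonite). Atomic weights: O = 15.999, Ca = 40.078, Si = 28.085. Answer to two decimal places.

48.28 wt%

Formula mass = 116.160 g/mol.
1 Ca → 1.0000 mol CaO per formula unit; M(CaO) = 56.077, so CaO mass = 56.077 g.
56.077/116.160 × 100 = 48.28 wt%.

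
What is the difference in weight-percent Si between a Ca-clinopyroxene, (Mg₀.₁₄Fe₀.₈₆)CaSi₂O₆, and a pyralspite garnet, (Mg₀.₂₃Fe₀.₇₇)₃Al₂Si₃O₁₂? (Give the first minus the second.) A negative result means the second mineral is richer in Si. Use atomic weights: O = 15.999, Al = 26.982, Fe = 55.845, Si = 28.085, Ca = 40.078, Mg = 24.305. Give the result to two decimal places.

5.35 percentage points

First mineral: 56.170 g Si in 243.671 g formula = 23.05 wt% Si.
Second mineral: 84.255 g Si in 475.979 g formula = 17.70 wt% Si.
23.05% − 17.70% gives a difference of 5.35 percentage points.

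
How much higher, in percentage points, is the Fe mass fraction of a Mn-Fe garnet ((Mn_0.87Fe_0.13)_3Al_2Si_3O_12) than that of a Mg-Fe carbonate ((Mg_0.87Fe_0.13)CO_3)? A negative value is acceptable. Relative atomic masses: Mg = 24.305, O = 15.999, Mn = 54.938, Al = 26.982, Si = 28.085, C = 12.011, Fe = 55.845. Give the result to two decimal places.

-3.81 percentage points

Fe in (Mn_0.87Fe_0.13)_3Al_2Si_3O_12: molar mass 495.375 g/mol; 0.39×55.845 = 21.780 g → 4.40 wt%.
Fe in (Mg_0.87Fe_0.13)CO_3: molar mass 88.413 g/mol; 0.13×55.845 = 7.260 g → 8.21 wt%.
Difference = 4.40 − 8.21 = -3.81 percentage points.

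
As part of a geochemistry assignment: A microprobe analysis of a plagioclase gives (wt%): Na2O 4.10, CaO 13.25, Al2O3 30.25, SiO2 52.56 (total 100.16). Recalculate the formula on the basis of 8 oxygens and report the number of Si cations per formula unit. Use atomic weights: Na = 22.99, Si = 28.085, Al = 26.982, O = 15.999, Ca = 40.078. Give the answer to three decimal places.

2.379 Si apfu

Na2O (M=61.979): mol = 0.06615; Na = 0.13230, O = 0.06615.
CaO (M=56.077): mol = 0.23628; Ca = 0.23628, O = 0.23628.
Al2O3 (M=101.961): mol = 0.29668; Al = 0.59336, O = 0.89004.
SiO2 (M=60.083): mol = 0.87479; Si = 0.87479, O = 1.74958.
ΣO = 2.94205; factor = 8/ΣO = 2.71919.
Si apfu = 0.87479 × 2.71919 = 2.379.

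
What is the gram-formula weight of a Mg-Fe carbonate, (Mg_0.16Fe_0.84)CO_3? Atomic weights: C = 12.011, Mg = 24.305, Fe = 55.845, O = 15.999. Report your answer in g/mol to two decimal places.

Mg: 0.16 × 24.305 = 3.8888
Fe: 0.84 × 55.845 = 46.9098
C: 1 × 12.011 = 12.0110
O: 3 × 15.999 = 47.9970
Summing the contributions gives the formula mass.

110.81 g/mol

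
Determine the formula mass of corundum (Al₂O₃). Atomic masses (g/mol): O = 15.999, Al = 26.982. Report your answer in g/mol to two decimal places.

101.96 g/mol

Al: 2 × 26.982 = 53.9640
O: 3 × 15.999 = 47.9970
Summing the contributions gives the formula mass.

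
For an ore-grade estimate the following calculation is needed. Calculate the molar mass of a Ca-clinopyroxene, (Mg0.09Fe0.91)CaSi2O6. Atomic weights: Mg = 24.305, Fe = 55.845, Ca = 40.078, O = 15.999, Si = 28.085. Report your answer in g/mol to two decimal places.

M = 0.09×24.305 + 0.91×55.845 + 1×40.078 + 2×28.085 + 6×15.999

245.25 g/mol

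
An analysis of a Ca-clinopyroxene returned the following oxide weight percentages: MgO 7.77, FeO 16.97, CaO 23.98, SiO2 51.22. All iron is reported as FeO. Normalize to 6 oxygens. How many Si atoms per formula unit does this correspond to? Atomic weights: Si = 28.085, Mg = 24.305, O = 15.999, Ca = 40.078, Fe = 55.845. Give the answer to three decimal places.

7.77 wt% MgO ÷ 40.304 g/mol = 0.19278 mol, giving 0.19278 Mg and 0.19278 O.
16.97 wt% FeO ÷ 71.844 g/mol = 0.23621 mol, giving 0.23621 Fe and 0.23621 O.
23.98 wt% CaO ÷ 56.077 g/mol = 0.42763 mol, giving 0.42763 Ca and 0.42763 O.
51.22 wt% SiO2 ÷ 60.083 g/mol = 0.85249 mol, giving 0.85249 Si and 1.70498 O.
Oxygen sums to 2.56160; scaling by 6/2.56160 = 2.34229 puts the formula on 6 O.
Si: 0.85249 × 2.34229 = 1.997 atoms per formula unit.

1.997 Si apfu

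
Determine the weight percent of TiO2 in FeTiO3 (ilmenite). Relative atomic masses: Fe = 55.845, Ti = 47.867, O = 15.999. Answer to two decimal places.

52.64 wt%

M(FeTiO3) = 151.709 g/mol; M(TiO2) = 79.865 g/mol.
Moles TiO2 per formula unit = 1 Ti ÷ 1 = 1.0000.
TiO2 fraction = (1.0000 × 79.865) / 151.709 = 79.865/151.709 = 0.5264.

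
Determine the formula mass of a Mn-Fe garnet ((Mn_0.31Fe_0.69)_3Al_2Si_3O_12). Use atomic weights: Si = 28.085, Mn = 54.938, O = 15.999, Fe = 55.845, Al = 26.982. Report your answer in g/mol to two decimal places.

496.90 g/mol

The formula mass is the sum 0.93*54.938 + 2.07*55.845 + 2*26.982 + 3*28.085 + 12*15.999.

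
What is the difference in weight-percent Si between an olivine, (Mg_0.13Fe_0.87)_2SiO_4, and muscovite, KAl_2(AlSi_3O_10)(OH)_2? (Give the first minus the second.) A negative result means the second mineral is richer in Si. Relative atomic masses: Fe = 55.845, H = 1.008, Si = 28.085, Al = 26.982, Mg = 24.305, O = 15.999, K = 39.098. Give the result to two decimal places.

First mineral: 28.085 g Si in 195.571 g formula = 14.36 wt% Si.
Second mineral: 84.255 g Si in 398.303 g formula = 21.15 wt% Si.
14.36% − 21.15% gives a difference of -6.79 percentage points.

-6.79 percentage points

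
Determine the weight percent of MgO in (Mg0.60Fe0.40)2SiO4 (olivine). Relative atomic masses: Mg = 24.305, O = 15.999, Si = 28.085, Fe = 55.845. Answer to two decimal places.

29.15 wt%

Formula mass = 165.923 g/mol.
1.20 Mg → 1.2000 mol MgO per formula unit; M(MgO) = 40.304, so MgO mass = 48.365 g.
48.365/165.923 × 100 = 29.15 wt%.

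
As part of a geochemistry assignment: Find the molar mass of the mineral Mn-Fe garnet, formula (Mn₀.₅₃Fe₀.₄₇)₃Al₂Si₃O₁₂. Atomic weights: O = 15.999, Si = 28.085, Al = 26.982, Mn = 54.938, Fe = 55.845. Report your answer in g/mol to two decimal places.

496.30 g/mol

M = 1.59*54.938 + 1.41*55.845 + 2*26.982 + 3*28.085 + 12*15.999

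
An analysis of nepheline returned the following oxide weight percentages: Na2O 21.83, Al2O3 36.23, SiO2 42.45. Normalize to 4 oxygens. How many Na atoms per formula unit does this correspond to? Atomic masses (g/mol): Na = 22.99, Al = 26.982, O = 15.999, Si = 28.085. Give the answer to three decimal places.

Na2O (M=61.979): mol = 0.35222; Na = 0.70444, O = 0.35222.
Al2O3 (M=101.961): mol = 0.35533; Al = 0.71066, O = 1.06599.
SiO2 (M=60.083): mol = 0.70652; Si = 0.70652, O = 1.41304.
ΣO = 2.83125; factor = 4/ΣO = 1.41280.
Na apfu = 0.70444 × 1.41280 = 0.995.

0.995 Na apfu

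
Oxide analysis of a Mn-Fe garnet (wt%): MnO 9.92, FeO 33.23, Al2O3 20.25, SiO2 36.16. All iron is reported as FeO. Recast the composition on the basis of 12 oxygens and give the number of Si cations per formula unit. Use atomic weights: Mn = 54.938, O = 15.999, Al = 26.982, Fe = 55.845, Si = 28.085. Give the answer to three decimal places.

9.92 wt% MnO ÷ 70.937 g/mol = 0.13984 mol, giving 0.13984 Mn and 0.13984 O.
33.23 wt% FeO ÷ 71.844 g/mol = 0.46253 mol, giving 0.46253 Fe and 0.46253 O.
20.25 wt% Al2O3 ÷ 101.961 g/mol = 0.19861 mol, giving 0.39722 Al and 0.59583 O.
36.16 wt% SiO2 ÷ 60.083 g/mol = 0.60183 mol, giving 0.60183 Si and 1.20366 O.
Oxygen sums to 2.40186; scaling by 12/2.40186 = 4.99613 puts the formula on 12 O.
Si: 0.60183 × 4.99613 = 3.007 atoms per formula unit.

3.007 Si apfu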